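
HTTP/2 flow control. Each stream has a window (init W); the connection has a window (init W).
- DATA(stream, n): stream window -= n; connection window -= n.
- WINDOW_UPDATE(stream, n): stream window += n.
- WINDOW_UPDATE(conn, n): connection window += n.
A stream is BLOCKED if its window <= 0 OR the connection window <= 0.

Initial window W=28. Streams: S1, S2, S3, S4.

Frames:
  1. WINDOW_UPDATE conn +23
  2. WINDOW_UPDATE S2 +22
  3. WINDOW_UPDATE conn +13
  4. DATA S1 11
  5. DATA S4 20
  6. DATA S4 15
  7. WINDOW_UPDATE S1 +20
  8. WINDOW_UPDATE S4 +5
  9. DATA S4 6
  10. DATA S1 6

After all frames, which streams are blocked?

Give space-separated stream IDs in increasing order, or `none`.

Answer: S4

Derivation:
Op 1: conn=51 S1=28 S2=28 S3=28 S4=28 blocked=[]
Op 2: conn=51 S1=28 S2=50 S3=28 S4=28 blocked=[]
Op 3: conn=64 S1=28 S2=50 S3=28 S4=28 blocked=[]
Op 4: conn=53 S1=17 S2=50 S3=28 S4=28 blocked=[]
Op 5: conn=33 S1=17 S2=50 S3=28 S4=8 blocked=[]
Op 6: conn=18 S1=17 S2=50 S3=28 S4=-7 blocked=[4]
Op 7: conn=18 S1=37 S2=50 S3=28 S4=-7 blocked=[4]
Op 8: conn=18 S1=37 S2=50 S3=28 S4=-2 blocked=[4]
Op 9: conn=12 S1=37 S2=50 S3=28 S4=-8 blocked=[4]
Op 10: conn=6 S1=31 S2=50 S3=28 S4=-8 blocked=[4]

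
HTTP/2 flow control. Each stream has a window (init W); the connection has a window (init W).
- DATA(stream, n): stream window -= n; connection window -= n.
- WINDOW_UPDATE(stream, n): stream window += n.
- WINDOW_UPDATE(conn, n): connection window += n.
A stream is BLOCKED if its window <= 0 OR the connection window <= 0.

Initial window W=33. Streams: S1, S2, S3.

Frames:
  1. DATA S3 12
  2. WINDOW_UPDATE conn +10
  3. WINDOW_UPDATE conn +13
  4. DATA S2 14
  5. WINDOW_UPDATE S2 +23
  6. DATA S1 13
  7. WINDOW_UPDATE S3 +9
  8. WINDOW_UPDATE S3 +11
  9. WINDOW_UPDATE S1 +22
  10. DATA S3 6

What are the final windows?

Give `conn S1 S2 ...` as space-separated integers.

Op 1: conn=21 S1=33 S2=33 S3=21 blocked=[]
Op 2: conn=31 S1=33 S2=33 S3=21 blocked=[]
Op 3: conn=44 S1=33 S2=33 S3=21 blocked=[]
Op 4: conn=30 S1=33 S2=19 S3=21 blocked=[]
Op 5: conn=30 S1=33 S2=42 S3=21 blocked=[]
Op 6: conn=17 S1=20 S2=42 S3=21 blocked=[]
Op 7: conn=17 S1=20 S2=42 S3=30 blocked=[]
Op 8: conn=17 S1=20 S2=42 S3=41 blocked=[]
Op 9: conn=17 S1=42 S2=42 S3=41 blocked=[]
Op 10: conn=11 S1=42 S2=42 S3=35 blocked=[]

Answer: 11 42 42 35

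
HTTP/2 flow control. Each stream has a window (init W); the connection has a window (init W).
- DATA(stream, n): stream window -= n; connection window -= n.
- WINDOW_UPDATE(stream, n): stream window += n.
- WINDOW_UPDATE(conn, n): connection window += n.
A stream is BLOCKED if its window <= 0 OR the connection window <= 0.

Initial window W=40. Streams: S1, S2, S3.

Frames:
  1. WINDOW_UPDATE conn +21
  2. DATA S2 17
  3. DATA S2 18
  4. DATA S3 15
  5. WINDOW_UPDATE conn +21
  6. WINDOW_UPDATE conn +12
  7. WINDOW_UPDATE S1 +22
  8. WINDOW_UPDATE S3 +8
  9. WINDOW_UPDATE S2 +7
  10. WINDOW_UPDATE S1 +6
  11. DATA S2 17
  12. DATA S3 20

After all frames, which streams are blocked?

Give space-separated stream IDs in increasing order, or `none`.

Op 1: conn=61 S1=40 S2=40 S3=40 blocked=[]
Op 2: conn=44 S1=40 S2=23 S3=40 blocked=[]
Op 3: conn=26 S1=40 S2=5 S3=40 blocked=[]
Op 4: conn=11 S1=40 S2=5 S3=25 blocked=[]
Op 5: conn=32 S1=40 S2=5 S3=25 blocked=[]
Op 6: conn=44 S1=40 S2=5 S3=25 blocked=[]
Op 7: conn=44 S1=62 S2=5 S3=25 blocked=[]
Op 8: conn=44 S1=62 S2=5 S3=33 blocked=[]
Op 9: conn=44 S1=62 S2=12 S3=33 blocked=[]
Op 10: conn=44 S1=68 S2=12 S3=33 blocked=[]
Op 11: conn=27 S1=68 S2=-5 S3=33 blocked=[2]
Op 12: conn=7 S1=68 S2=-5 S3=13 blocked=[2]

Answer: S2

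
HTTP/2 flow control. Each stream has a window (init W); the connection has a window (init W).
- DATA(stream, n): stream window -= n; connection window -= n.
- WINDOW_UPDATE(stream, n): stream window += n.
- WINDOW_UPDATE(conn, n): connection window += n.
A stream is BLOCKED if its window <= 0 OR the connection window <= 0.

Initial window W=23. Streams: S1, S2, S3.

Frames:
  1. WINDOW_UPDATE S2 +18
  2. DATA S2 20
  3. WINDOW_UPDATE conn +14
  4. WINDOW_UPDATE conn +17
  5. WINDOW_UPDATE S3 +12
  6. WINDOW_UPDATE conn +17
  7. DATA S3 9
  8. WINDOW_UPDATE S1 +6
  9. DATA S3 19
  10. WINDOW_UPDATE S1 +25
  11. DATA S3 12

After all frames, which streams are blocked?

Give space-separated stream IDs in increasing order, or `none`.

Answer: S3

Derivation:
Op 1: conn=23 S1=23 S2=41 S3=23 blocked=[]
Op 2: conn=3 S1=23 S2=21 S3=23 blocked=[]
Op 3: conn=17 S1=23 S2=21 S3=23 blocked=[]
Op 4: conn=34 S1=23 S2=21 S3=23 blocked=[]
Op 5: conn=34 S1=23 S2=21 S3=35 blocked=[]
Op 6: conn=51 S1=23 S2=21 S3=35 blocked=[]
Op 7: conn=42 S1=23 S2=21 S3=26 blocked=[]
Op 8: conn=42 S1=29 S2=21 S3=26 blocked=[]
Op 9: conn=23 S1=29 S2=21 S3=7 blocked=[]
Op 10: conn=23 S1=54 S2=21 S3=7 blocked=[]
Op 11: conn=11 S1=54 S2=21 S3=-5 blocked=[3]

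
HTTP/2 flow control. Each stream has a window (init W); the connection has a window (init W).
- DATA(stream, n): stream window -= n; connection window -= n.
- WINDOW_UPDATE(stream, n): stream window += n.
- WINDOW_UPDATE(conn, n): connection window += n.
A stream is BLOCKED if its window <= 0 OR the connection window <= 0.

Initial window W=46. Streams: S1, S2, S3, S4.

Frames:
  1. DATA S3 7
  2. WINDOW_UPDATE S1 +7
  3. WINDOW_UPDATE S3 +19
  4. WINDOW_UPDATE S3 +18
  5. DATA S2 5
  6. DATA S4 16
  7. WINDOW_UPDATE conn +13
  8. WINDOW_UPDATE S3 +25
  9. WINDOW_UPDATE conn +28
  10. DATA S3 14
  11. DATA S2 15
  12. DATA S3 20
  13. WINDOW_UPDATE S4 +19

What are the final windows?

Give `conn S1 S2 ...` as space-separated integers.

Op 1: conn=39 S1=46 S2=46 S3=39 S4=46 blocked=[]
Op 2: conn=39 S1=53 S2=46 S3=39 S4=46 blocked=[]
Op 3: conn=39 S1=53 S2=46 S3=58 S4=46 blocked=[]
Op 4: conn=39 S1=53 S2=46 S3=76 S4=46 blocked=[]
Op 5: conn=34 S1=53 S2=41 S3=76 S4=46 blocked=[]
Op 6: conn=18 S1=53 S2=41 S3=76 S4=30 blocked=[]
Op 7: conn=31 S1=53 S2=41 S3=76 S4=30 blocked=[]
Op 8: conn=31 S1=53 S2=41 S3=101 S4=30 blocked=[]
Op 9: conn=59 S1=53 S2=41 S3=101 S4=30 blocked=[]
Op 10: conn=45 S1=53 S2=41 S3=87 S4=30 blocked=[]
Op 11: conn=30 S1=53 S2=26 S3=87 S4=30 blocked=[]
Op 12: conn=10 S1=53 S2=26 S3=67 S4=30 blocked=[]
Op 13: conn=10 S1=53 S2=26 S3=67 S4=49 blocked=[]

Answer: 10 53 26 67 49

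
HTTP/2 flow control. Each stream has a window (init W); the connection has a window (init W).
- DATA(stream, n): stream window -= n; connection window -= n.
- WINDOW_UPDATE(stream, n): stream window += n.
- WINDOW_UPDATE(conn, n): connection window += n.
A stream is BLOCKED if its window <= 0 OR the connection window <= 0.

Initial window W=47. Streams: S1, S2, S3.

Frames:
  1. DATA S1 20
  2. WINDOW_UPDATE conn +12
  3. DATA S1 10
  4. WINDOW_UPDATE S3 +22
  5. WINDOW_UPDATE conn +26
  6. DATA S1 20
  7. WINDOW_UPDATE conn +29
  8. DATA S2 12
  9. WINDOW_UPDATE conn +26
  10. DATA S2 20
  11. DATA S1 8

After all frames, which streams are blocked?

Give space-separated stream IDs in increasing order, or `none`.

Op 1: conn=27 S1=27 S2=47 S3=47 blocked=[]
Op 2: conn=39 S1=27 S2=47 S3=47 blocked=[]
Op 3: conn=29 S1=17 S2=47 S3=47 blocked=[]
Op 4: conn=29 S1=17 S2=47 S3=69 blocked=[]
Op 5: conn=55 S1=17 S2=47 S3=69 blocked=[]
Op 6: conn=35 S1=-3 S2=47 S3=69 blocked=[1]
Op 7: conn=64 S1=-3 S2=47 S3=69 blocked=[1]
Op 8: conn=52 S1=-3 S2=35 S3=69 blocked=[1]
Op 9: conn=78 S1=-3 S2=35 S3=69 blocked=[1]
Op 10: conn=58 S1=-3 S2=15 S3=69 blocked=[1]
Op 11: conn=50 S1=-11 S2=15 S3=69 blocked=[1]

Answer: S1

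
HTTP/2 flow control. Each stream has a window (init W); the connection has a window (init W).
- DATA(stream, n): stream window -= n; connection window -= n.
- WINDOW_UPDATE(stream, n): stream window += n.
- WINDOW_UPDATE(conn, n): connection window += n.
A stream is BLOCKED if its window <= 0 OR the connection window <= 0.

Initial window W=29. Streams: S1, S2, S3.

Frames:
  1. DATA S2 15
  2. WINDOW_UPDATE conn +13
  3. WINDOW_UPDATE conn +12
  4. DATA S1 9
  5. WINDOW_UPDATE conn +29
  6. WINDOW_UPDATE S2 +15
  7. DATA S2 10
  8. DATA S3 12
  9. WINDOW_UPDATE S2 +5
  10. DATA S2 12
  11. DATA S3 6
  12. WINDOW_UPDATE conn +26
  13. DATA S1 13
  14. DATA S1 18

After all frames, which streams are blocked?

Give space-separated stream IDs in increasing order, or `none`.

Answer: S1

Derivation:
Op 1: conn=14 S1=29 S2=14 S3=29 blocked=[]
Op 2: conn=27 S1=29 S2=14 S3=29 blocked=[]
Op 3: conn=39 S1=29 S2=14 S3=29 blocked=[]
Op 4: conn=30 S1=20 S2=14 S3=29 blocked=[]
Op 5: conn=59 S1=20 S2=14 S3=29 blocked=[]
Op 6: conn=59 S1=20 S2=29 S3=29 blocked=[]
Op 7: conn=49 S1=20 S2=19 S3=29 blocked=[]
Op 8: conn=37 S1=20 S2=19 S3=17 blocked=[]
Op 9: conn=37 S1=20 S2=24 S3=17 blocked=[]
Op 10: conn=25 S1=20 S2=12 S3=17 blocked=[]
Op 11: conn=19 S1=20 S2=12 S3=11 blocked=[]
Op 12: conn=45 S1=20 S2=12 S3=11 blocked=[]
Op 13: conn=32 S1=7 S2=12 S3=11 blocked=[]
Op 14: conn=14 S1=-11 S2=12 S3=11 blocked=[1]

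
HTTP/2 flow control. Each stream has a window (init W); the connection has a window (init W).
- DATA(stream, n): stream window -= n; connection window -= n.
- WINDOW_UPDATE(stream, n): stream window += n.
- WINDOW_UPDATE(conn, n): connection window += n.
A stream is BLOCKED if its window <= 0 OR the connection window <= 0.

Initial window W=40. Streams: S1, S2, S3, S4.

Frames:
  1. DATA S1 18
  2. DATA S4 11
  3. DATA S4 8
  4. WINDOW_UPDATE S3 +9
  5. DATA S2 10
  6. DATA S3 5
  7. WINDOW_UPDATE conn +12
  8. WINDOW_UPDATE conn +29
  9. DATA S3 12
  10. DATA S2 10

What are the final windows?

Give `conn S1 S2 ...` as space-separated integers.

Op 1: conn=22 S1=22 S2=40 S3=40 S4=40 blocked=[]
Op 2: conn=11 S1=22 S2=40 S3=40 S4=29 blocked=[]
Op 3: conn=3 S1=22 S2=40 S3=40 S4=21 blocked=[]
Op 4: conn=3 S1=22 S2=40 S3=49 S4=21 blocked=[]
Op 5: conn=-7 S1=22 S2=30 S3=49 S4=21 blocked=[1, 2, 3, 4]
Op 6: conn=-12 S1=22 S2=30 S3=44 S4=21 blocked=[1, 2, 3, 4]
Op 7: conn=0 S1=22 S2=30 S3=44 S4=21 blocked=[1, 2, 3, 4]
Op 8: conn=29 S1=22 S2=30 S3=44 S4=21 blocked=[]
Op 9: conn=17 S1=22 S2=30 S3=32 S4=21 blocked=[]
Op 10: conn=7 S1=22 S2=20 S3=32 S4=21 blocked=[]

Answer: 7 22 20 32 21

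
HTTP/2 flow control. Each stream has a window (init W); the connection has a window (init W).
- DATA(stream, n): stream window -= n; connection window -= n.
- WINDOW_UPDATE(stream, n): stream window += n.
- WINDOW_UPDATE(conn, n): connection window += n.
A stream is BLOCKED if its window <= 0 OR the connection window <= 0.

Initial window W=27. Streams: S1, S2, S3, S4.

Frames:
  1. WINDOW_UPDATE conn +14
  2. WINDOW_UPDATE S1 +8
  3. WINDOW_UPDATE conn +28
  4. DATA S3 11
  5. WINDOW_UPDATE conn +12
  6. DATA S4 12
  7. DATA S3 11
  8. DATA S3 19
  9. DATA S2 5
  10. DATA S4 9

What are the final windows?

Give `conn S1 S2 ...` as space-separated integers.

Answer: 14 35 22 -14 6

Derivation:
Op 1: conn=41 S1=27 S2=27 S3=27 S4=27 blocked=[]
Op 2: conn=41 S1=35 S2=27 S3=27 S4=27 blocked=[]
Op 3: conn=69 S1=35 S2=27 S3=27 S4=27 blocked=[]
Op 4: conn=58 S1=35 S2=27 S3=16 S4=27 blocked=[]
Op 5: conn=70 S1=35 S2=27 S3=16 S4=27 blocked=[]
Op 6: conn=58 S1=35 S2=27 S3=16 S4=15 blocked=[]
Op 7: conn=47 S1=35 S2=27 S3=5 S4=15 blocked=[]
Op 8: conn=28 S1=35 S2=27 S3=-14 S4=15 blocked=[3]
Op 9: conn=23 S1=35 S2=22 S3=-14 S4=15 blocked=[3]
Op 10: conn=14 S1=35 S2=22 S3=-14 S4=6 blocked=[3]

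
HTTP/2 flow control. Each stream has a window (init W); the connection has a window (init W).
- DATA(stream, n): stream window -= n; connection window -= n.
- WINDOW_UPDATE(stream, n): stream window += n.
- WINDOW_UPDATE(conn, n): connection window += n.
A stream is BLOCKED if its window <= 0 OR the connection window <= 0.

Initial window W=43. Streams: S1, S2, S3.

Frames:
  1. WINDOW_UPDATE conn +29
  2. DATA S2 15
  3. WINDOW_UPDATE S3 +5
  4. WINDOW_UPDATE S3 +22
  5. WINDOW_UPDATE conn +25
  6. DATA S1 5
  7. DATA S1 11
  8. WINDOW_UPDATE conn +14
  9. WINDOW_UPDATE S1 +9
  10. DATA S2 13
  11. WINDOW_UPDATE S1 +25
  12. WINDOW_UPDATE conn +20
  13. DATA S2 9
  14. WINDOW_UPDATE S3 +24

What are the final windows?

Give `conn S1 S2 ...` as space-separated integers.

Answer: 78 61 6 94

Derivation:
Op 1: conn=72 S1=43 S2=43 S3=43 blocked=[]
Op 2: conn=57 S1=43 S2=28 S3=43 blocked=[]
Op 3: conn=57 S1=43 S2=28 S3=48 blocked=[]
Op 4: conn=57 S1=43 S2=28 S3=70 blocked=[]
Op 5: conn=82 S1=43 S2=28 S3=70 blocked=[]
Op 6: conn=77 S1=38 S2=28 S3=70 blocked=[]
Op 7: conn=66 S1=27 S2=28 S3=70 blocked=[]
Op 8: conn=80 S1=27 S2=28 S3=70 blocked=[]
Op 9: conn=80 S1=36 S2=28 S3=70 blocked=[]
Op 10: conn=67 S1=36 S2=15 S3=70 blocked=[]
Op 11: conn=67 S1=61 S2=15 S3=70 blocked=[]
Op 12: conn=87 S1=61 S2=15 S3=70 blocked=[]
Op 13: conn=78 S1=61 S2=6 S3=70 blocked=[]
Op 14: conn=78 S1=61 S2=6 S3=94 blocked=[]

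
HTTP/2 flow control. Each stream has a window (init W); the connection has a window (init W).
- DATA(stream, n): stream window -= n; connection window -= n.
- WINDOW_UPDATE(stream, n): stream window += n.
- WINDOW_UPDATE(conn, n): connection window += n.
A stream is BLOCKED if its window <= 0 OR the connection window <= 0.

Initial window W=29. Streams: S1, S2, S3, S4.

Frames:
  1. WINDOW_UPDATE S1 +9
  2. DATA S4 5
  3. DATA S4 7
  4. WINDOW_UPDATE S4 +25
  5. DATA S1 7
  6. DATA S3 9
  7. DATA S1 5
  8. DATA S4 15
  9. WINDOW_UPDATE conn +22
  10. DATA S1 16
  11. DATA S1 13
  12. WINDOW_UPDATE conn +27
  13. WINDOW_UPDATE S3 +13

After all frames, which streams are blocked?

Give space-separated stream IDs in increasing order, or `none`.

Answer: S1

Derivation:
Op 1: conn=29 S1=38 S2=29 S3=29 S4=29 blocked=[]
Op 2: conn=24 S1=38 S2=29 S3=29 S4=24 blocked=[]
Op 3: conn=17 S1=38 S2=29 S3=29 S4=17 blocked=[]
Op 4: conn=17 S1=38 S2=29 S3=29 S4=42 blocked=[]
Op 5: conn=10 S1=31 S2=29 S3=29 S4=42 blocked=[]
Op 6: conn=1 S1=31 S2=29 S3=20 S4=42 blocked=[]
Op 7: conn=-4 S1=26 S2=29 S3=20 S4=42 blocked=[1, 2, 3, 4]
Op 8: conn=-19 S1=26 S2=29 S3=20 S4=27 blocked=[1, 2, 3, 4]
Op 9: conn=3 S1=26 S2=29 S3=20 S4=27 blocked=[]
Op 10: conn=-13 S1=10 S2=29 S3=20 S4=27 blocked=[1, 2, 3, 4]
Op 11: conn=-26 S1=-3 S2=29 S3=20 S4=27 blocked=[1, 2, 3, 4]
Op 12: conn=1 S1=-3 S2=29 S3=20 S4=27 blocked=[1]
Op 13: conn=1 S1=-3 S2=29 S3=33 S4=27 blocked=[1]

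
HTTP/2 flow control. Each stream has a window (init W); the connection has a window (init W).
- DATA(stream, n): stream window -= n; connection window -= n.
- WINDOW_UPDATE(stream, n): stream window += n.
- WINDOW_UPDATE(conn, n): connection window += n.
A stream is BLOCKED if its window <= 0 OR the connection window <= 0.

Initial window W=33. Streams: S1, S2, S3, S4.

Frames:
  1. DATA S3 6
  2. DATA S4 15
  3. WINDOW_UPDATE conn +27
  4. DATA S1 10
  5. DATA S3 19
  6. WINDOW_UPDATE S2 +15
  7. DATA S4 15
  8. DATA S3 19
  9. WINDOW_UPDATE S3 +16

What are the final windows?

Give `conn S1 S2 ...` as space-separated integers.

Answer: -24 23 48 5 3

Derivation:
Op 1: conn=27 S1=33 S2=33 S3=27 S4=33 blocked=[]
Op 2: conn=12 S1=33 S2=33 S3=27 S4=18 blocked=[]
Op 3: conn=39 S1=33 S2=33 S3=27 S4=18 blocked=[]
Op 4: conn=29 S1=23 S2=33 S3=27 S4=18 blocked=[]
Op 5: conn=10 S1=23 S2=33 S3=8 S4=18 blocked=[]
Op 6: conn=10 S1=23 S2=48 S3=8 S4=18 blocked=[]
Op 7: conn=-5 S1=23 S2=48 S3=8 S4=3 blocked=[1, 2, 3, 4]
Op 8: conn=-24 S1=23 S2=48 S3=-11 S4=3 blocked=[1, 2, 3, 4]
Op 9: conn=-24 S1=23 S2=48 S3=5 S4=3 blocked=[1, 2, 3, 4]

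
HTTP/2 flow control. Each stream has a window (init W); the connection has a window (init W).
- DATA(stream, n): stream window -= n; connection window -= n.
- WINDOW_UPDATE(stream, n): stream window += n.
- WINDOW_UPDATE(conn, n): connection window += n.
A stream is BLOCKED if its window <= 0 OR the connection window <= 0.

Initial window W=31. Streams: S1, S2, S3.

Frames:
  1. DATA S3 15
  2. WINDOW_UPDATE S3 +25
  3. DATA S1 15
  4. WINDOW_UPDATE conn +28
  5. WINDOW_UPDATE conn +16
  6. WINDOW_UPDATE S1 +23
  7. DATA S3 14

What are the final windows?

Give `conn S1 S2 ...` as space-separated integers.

Answer: 31 39 31 27

Derivation:
Op 1: conn=16 S1=31 S2=31 S3=16 blocked=[]
Op 2: conn=16 S1=31 S2=31 S3=41 blocked=[]
Op 3: conn=1 S1=16 S2=31 S3=41 blocked=[]
Op 4: conn=29 S1=16 S2=31 S3=41 blocked=[]
Op 5: conn=45 S1=16 S2=31 S3=41 blocked=[]
Op 6: conn=45 S1=39 S2=31 S3=41 blocked=[]
Op 7: conn=31 S1=39 S2=31 S3=27 blocked=[]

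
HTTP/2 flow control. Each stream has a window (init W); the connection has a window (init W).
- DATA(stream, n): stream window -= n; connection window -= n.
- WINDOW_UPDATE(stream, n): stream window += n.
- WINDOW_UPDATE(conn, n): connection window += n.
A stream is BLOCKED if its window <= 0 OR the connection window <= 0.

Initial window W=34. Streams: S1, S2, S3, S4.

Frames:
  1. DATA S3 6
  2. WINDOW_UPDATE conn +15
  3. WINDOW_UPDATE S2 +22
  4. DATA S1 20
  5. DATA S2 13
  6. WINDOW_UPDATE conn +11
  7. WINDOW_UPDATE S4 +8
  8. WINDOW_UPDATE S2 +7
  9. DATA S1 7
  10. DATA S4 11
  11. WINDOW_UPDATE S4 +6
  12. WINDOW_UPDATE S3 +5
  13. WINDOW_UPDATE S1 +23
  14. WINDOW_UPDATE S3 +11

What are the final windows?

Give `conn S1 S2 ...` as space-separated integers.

Op 1: conn=28 S1=34 S2=34 S3=28 S4=34 blocked=[]
Op 2: conn=43 S1=34 S2=34 S3=28 S4=34 blocked=[]
Op 3: conn=43 S1=34 S2=56 S3=28 S4=34 blocked=[]
Op 4: conn=23 S1=14 S2=56 S3=28 S4=34 blocked=[]
Op 5: conn=10 S1=14 S2=43 S3=28 S4=34 blocked=[]
Op 6: conn=21 S1=14 S2=43 S3=28 S4=34 blocked=[]
Op 7: conn=21 S1=14 S2=43 S3=28 S4=42 blocked=[]
Op 8: conn=21 S1=14 S2=50 S3=28 S4=42 blocked=[]
Op 9: conn=14 S1=7 S2=50 S3=28 S4=42 blocked=[]
Op 10: conn=3 S1=7 S2=50 S3=28 S4=31 blocked=[]
Op 11: conn=3 S1=7 S2=50 S3=28 S4=37 blocked=[]
Op 12: conn=3 S1=7 S2=50 S3=33 S4=37 blocked=[]
Op 13: conn=3 S1=30 S2=50 S3=33 S4=37 blocked=[]
Op 14: conn=3 S1=30 S2=50 S3=44 S4=37 blocked=[]

Answer: 3 30 50 44 37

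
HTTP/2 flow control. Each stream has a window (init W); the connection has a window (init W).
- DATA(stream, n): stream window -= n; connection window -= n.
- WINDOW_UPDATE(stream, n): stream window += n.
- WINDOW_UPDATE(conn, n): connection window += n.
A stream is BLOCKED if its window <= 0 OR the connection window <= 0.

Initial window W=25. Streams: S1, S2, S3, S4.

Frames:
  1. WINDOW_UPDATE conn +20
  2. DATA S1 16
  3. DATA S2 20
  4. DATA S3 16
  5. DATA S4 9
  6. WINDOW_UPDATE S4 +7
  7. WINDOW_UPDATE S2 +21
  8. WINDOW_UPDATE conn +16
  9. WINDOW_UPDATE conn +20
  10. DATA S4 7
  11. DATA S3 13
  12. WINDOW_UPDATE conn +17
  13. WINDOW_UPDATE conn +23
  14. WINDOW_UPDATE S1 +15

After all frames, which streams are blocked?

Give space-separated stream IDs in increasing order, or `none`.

Answer: S3

Derivation:
Op 1: conn=45 S1=25 S2=25 S3=25 S4=25 blocked=[]
Op 2: conn=29 S1=9 S2=25 S3=25 S4=25 blocked=[]
Op 3: conn=9 S1=9 S2=5 S3=25 S4=25 blocked=[]
Op 4: conn=-7 S1=9 S2=5 S3=9 S4=25 blocked=[1, 2, 3, 4]
Op 5: conn=-16 S1=9 S2=5 S3=9 S4=16 blocked=[1, 2, 3, 4]
Op 6: conn=-16 S1=9 S2=5 S3=9 S4=23 blocked=[1, 2, 3, 4]
Op 7: conn=-16 S1=9 S2=26 S3=9 S4=23 blocked=[1, 2, 3, 4]
Op 8: conn=0 S1=9 S2=26 S3=9 S4=23 blocked=[1, 2, 3, 4]
Op 9: conn=20 S1=9 S2=26 S3=9 S4=23 blocked=[]
Op 10: conn=13 S1=9 S2=26 S3=9 S4=16 blocked=[]
Op 11: conn=0 S1=9 S2=26 S3=-4 S4=16 blocked=[1, 2, 3, 4]
Op 12: conn=17 S1=9 S2=26 S3=-4 S4=16 blocked=[3]
Op 13: conn=40 S1=9 S2=26 S3=-4 S4=16 blocked=[3]
Op 14: conn=40 S1=24 S2=26 S3=-4 S4=16 blocked=[3]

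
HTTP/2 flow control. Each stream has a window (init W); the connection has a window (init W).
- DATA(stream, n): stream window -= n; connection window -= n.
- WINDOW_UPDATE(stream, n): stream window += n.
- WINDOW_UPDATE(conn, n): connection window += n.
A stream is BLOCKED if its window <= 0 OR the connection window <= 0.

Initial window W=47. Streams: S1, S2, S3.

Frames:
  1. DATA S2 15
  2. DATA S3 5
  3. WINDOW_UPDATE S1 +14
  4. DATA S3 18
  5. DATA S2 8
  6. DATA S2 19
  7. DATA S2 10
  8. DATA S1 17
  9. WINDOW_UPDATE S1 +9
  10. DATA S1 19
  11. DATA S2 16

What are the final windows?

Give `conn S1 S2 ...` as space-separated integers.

Answer: -80 34 -21 24

Derivation:
Op 1: conn=32 S1=47 S2=32 S3=47 blocked=[]
Op 2: conn=27 S1=47 S2=32 S3=42 blocked=[]
Op 3: conn=27 S1=61 S2=32 S3=42 blocked=[]
Op 4: conn=9 S1=61 S2=32 S3=24 blocked=[]
Op 5: conn=1 S1=61 S2=24 S3=24 blocked=[]
Op 6: conn=-18 S1=61 S2=5 S3=24 blocked=[1, 2, 3]
Op 7: conn=-28 S1=61 S2=-5 S3=24 blocked=[1, 2, 3]
Op 8: conn=-45 S1=44 S2=-5 S3=24 blocked=[1, 2, 3]
Op 9: conn=-45 S1=53 S2=-5 S3=24 blocked=[1, 2, 3]
Op 10: conn=-64 S1=34 S2=-5 S3=24 blocked=[1, 2, 3]
Op 11: conn=-80 S1=34 S2=-21 S3=24 blocked=[1, 2, 3]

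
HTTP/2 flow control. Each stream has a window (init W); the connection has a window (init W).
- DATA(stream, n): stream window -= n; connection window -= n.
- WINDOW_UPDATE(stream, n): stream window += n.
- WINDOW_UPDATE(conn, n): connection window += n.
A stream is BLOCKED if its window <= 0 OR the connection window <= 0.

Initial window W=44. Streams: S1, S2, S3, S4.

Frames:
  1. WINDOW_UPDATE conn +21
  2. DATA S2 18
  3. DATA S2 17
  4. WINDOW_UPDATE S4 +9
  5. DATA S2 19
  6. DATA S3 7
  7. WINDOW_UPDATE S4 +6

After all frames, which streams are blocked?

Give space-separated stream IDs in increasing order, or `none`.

Op 1: conn=65 S1=44 S2=44 S3=44 S4=44 blocked=[]
Op 2: conn=47 S1=44 S2=26 S3=44 S4=44 blocked=[]
Op 3: conn=30 S1=44 S2=9 S3=44 S4=44 blocked=[]
Op 4: conn=30 S1=44 S2=9 S3=44 S4=53 blocked=[]
Op 5: conn=11 S1=44 S2=-10 S3=44 S4=53 blocked=[2]
Op 6: conn=4 S1=44 S2=-10 S3=37 S4=53 blocked=[2]
Op 7: conn=4 S1=44 S2=-10 S3=37 S4=59 blocked=[2]

Answer: S2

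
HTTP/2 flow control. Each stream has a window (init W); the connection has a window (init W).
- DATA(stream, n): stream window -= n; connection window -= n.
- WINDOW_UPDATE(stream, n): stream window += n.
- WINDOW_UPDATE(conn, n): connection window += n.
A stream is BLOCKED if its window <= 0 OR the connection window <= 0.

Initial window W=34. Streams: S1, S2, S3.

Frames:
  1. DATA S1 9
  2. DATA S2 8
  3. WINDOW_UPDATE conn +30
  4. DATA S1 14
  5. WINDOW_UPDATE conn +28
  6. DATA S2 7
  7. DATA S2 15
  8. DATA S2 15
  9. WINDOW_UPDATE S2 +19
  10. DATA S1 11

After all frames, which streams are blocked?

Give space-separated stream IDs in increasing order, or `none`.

Op 1: conn=25 S1=25 S2=34 S3=34 blocked=[]
Op 2: conn=17 S1=25 S2=26 S3=34 blocked=[]
Op 3: conn=47 S1=25 S2=26 S3=34 blocked=[]
Op 4: conn=33 S1=11 S2=26 S3=34 blocked=[]
Op 5: conn=61 S1=11 S2=26 S3=34 blocked=[]
Op 6: conn=54 S1=11 S2=19 S3=34 blocked=[]
Op 7: conn=39 S1=11 S2=4 S3=34 blocked=[]
Op 8: conn=24 S1=11 S2=-11 S3=34 blocked=[2]
Op 9: conn=24 S1=11 S2=8 S3=34 blocked=[]
Op 10: conn=13 S1=0 S2=8 S3=34 blocked=[1]

Answer: S1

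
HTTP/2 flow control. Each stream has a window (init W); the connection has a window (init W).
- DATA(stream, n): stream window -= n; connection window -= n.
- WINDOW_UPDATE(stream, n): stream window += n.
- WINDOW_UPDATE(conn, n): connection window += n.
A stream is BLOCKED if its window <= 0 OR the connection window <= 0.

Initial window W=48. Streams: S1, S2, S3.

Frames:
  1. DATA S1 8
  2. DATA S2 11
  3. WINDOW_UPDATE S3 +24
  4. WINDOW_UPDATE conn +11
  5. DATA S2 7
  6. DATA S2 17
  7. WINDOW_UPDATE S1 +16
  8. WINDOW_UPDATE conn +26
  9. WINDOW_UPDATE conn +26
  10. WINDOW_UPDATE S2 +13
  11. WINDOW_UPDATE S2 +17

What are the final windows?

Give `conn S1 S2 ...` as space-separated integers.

Answer: 68 56 43 72

Derivation:
Op 1: conn=40 S1=40 S2=48 S3=48 blocked=[]
Op 2: conn=29 S1=40 S2=37 S3=48 blocked=[]
Op 3: conn=29 S1=40 S2=37 S3=72 blocked=[]
Op 4: conn=40 S1=40 S2=37 S3=72 blocked=[]
Op 5: conn=33 S1=40 S2=30 S3=72 blocked=[]
Op 6: conn=16 S1=40 S2=13 S3=72 blocked=[]
Op 7: conn=16 S1=56 S2=13 S3=72 blocked=[]
Op 8: conn=42 S1=56 S2=13 S3=72 blocked=[]
Op 9: conn=68 S1=56 S2=13 S3=72 blocked=[]
Op 10: conn=68 S1=56 S2=26 S3=72 blocked=[]
Op 11: conn=68 S1=56 S2=43 S3=72 blocked=[]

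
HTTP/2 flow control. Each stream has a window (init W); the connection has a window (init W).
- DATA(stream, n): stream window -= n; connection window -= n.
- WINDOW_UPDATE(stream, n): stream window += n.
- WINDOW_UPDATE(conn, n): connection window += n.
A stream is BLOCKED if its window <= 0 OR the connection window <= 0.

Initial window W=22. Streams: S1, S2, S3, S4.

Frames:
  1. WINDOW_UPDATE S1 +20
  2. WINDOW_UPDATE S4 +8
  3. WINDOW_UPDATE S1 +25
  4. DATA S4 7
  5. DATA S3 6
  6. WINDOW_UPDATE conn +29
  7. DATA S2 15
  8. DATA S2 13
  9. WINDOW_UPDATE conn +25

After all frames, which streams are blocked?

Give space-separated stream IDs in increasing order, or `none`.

Answer: S2

Derivation:
Op 1: conn=22 S1=42 S2=22 S3=22 S4=22 blocked=[]
Op 2: conn=22 S1=42 S2=22 S3=22 S4=30 blocked=[]
Op 3: conn=22 S1=67 S2=22 S3=22 S4=30 blocked=[]
Op 4: conn=15 S1=67 S2=22 S3=22 S4=23 blocked=[]
Op 5: conn=9 S1=67 S2=22 S3=16 S4=23 blocked=[]
Op 6: conn=38 S1=67 S2=22 S3=16 S4=23 blocked=[]
Op 7: conn=23 S1=67 S2=7 S3=16 S4=23 blocked=[]
Op 8: conn=10 S1=67 S2=-6 S3=16 S4=23 blocked=[2]
Op 9: conn=35 S1=67 S2=-6 S3=16 S4=23 blocked=[2]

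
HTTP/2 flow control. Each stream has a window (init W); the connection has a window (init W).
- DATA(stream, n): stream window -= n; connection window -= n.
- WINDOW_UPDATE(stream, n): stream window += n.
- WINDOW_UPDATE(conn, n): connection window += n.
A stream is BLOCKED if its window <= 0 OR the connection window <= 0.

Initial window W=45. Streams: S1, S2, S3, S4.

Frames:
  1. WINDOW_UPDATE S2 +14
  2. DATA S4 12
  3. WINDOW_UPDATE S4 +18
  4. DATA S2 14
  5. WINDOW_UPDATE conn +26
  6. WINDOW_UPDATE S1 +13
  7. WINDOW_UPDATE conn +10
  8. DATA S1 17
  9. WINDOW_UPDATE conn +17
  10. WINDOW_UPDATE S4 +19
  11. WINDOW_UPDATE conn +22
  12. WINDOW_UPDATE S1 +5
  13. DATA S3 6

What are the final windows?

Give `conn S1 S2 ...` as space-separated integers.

Op 1: conn=45 S1=45 S2=59 S3=45 S4=45 blocked=[]
Op 2: conn=33 S1=45 S2=59 S3=45 S4=33 blocked=[]
Op 3: conn=33 S1=45 S2=59 S3=45 S4=51 blocked=[]
Op 4: conn=19 S1=45 S2=45 S3=45 S4=51 blocked=[]
Op 5: conn=45 S1=45 S2=45 S3=45 S4=51 blocked=[]
Op 6: conn=45 S1=58 S2=45 S3=45 S4=51 blocked=[]
Op 7: conn=55 S1=58 S2=45 S3=45 S4=51 blocked=[]
Op 8: conn=38 S1=41 S2=45 S3=45 S4=51 blocked=[]
Op 9: conn=55 S1=41 S2=45 S3=45 S4=51 blocked=[]
Op 10: conn=55 S1=41 S2=45 S3=45 S4=70 blocked=[]
Op 11: conn=77 S1=41 S2=45 S3=45 S4=70 blocked=[]
Op 12: conn=77 S1=46 S2=45 S3=45 S4=70 blocked=[]
Op 13: conn=71 S1=46 S2=45 S3=39 S4=70 blocked=[]

Answer: 71 46 45 39 70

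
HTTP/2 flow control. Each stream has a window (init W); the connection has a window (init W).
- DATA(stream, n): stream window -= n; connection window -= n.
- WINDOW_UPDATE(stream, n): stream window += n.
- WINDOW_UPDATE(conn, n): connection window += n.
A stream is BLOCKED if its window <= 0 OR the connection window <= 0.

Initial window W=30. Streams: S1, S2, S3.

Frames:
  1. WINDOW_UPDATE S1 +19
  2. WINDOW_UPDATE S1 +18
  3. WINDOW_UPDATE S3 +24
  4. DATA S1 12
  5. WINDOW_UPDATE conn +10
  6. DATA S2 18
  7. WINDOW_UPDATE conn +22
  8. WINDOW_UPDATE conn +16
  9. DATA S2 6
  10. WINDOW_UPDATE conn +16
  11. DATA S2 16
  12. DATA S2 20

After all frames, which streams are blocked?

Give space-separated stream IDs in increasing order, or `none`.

Answer: S2

Derivation:
Op 1: conn=30 S1=49 S2=30 S3=30 blocked=[]
Op 2: conn=30 S1=67 S2=30 S3=30 blocked=[]
Op 3: conn=30 S1=67 S2=30 S3=54 blocked=[]
Op 4: conn=18 S1=55 S2=30 S3=54 blocked=[]
Op 5: conn=28 S1=55 S2=30 S3=54 blocked=[]
Op 6: conn=10 S1=55 S2=12 S3=54 blocked=[]
Op 7: conn=32 S1=55 S2=12 S3=54 blocked=[]
Op 8: conn=48 S1=55 S2=12 S3=54 blocked=[]
Op 9: conn=42 S1=55 S2=6 S3=54 blocked=[]
Op 10: conn=58 S1=55 S2=6 S3=54 blocked=[]
Op 11: conn=42 S1=55 S2=-10 S3=54 blocked=[2]
Op 12: conn=22 S1=55 S2=-30 S3=54 blocked=[2]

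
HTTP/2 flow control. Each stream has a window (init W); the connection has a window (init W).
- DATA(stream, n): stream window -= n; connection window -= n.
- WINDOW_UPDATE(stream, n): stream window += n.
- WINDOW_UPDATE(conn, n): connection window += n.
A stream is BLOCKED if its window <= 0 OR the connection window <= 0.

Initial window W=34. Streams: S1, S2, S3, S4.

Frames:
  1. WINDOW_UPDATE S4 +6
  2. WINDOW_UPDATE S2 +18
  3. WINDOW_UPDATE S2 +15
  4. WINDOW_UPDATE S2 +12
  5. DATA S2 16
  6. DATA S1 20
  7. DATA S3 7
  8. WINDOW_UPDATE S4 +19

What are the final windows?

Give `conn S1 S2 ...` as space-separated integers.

Answer: -9 14 63 27 59

Derivation:
Op 1: conn=34 S1=34 S2=34 S3=34 S4=40 blocked=[]
Op 2: conn=34 S1=34 S2=52 S3=34 S4=40 blocked=[]
Op 3: conn=34 S1=34 S2=67 S3=34 S4=40 blocked=[]
Op 4: conn=34 S1=34 S2=79 S3=34 S4=40 blocked=[]
Op 5: conn=18 S1=34 S2=63 S3=34 S4=40 blocked=[]
Op 6: conn=-2 S1=14 S2=63 S3=34 S4=40 blocked=[1, 2, 3, 4]
Op 7: conn=-9 S1=14 S2=63 S3=27 S4=40 blocked=[1, 2, 3, 4]
Op 8: conn=-9 S1=14 S2=63 S3=27 S4=59 blocked=[1, 2, 3, 4]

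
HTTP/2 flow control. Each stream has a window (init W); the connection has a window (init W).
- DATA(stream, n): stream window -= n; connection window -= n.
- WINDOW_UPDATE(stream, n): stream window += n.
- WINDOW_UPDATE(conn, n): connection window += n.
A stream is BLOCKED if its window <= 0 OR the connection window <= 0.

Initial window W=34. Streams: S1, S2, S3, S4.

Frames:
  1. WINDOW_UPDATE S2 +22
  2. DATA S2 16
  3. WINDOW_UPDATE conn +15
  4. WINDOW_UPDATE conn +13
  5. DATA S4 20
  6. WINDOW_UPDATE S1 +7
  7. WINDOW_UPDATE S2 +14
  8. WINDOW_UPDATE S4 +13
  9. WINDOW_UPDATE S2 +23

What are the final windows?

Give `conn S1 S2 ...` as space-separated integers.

Answer: 26 41 77 34 27

Derivation:
Op 1: conn=34 S1=34 S2=56 S3=34 S4=34 blocked=[]
Op 2: conn=18 S1=34 S2=40 S3=34 S4=34 blocked=[]
Op 3: conn=33 S1=34 S2=40 S3=34 S4=34 blocked=[]
Op 4: conn=46 S1=34 S2=40 S3=34 S4=34 blocked=[]
Op 5: conn=26 S1=34 S2=40 S3=34 S4=14 blocked=[]
Op 6: conn=26 S1=41 S2=40 S3=34 S4=14 blocked=[]
Op 7: conn=26 S1=41 S2=54 S3=34 S4=14 blocked=[]
Op 8: conn=26 S1=41 S2=54 S3=34 S4=27 blocked=[]
Op 9: conn=26 S1=41 S2=77 S3=34 S4=27 blocked=[]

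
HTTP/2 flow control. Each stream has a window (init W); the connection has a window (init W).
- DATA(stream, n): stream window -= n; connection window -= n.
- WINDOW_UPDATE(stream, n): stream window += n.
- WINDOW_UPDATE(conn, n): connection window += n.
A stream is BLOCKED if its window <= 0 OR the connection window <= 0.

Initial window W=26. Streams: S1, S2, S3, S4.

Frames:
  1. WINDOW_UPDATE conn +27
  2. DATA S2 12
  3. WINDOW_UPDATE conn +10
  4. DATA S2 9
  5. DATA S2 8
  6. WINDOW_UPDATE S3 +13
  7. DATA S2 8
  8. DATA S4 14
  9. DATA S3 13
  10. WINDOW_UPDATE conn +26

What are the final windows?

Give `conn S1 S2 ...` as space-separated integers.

Op 1: conn=53 S1=26 S2=26 S3=26 S4=26 blocked=[]
Op 2: conn=41 S1=26 S2=14 S3=26 S4=26 blocked=[]
Op 3: conn=51 S1=26 S2=14 S3=26 S4=26 blocked=[]
Op 4: conn=42 S1=26 S2=5 S3=26 S4=26 blocked=[]
Op 5: conn=34 S1=26 S2=-3 S3=26 S4=26 blocked=[2]
Op 6: conn=34 S1=26 S2=-3 S3=39 S4=26 blocked=[2]
Op 7: conn=26 S1=26 S2=-11 S3=39 S4=26 blocked=[2]
Op 8: conn=12 S1=26 S2=-11 S3=39 S4=12 blocked=[2]
Op 9: conn=-1 S1=26 S2=-11 S3=26 S4=12 blocked=[1, 2, 3, 4]
Op 10: conn=25 S1=26 S2=-11 S3=26 S4=12 blocked=[2]

Answer: 25 26 -11 26 12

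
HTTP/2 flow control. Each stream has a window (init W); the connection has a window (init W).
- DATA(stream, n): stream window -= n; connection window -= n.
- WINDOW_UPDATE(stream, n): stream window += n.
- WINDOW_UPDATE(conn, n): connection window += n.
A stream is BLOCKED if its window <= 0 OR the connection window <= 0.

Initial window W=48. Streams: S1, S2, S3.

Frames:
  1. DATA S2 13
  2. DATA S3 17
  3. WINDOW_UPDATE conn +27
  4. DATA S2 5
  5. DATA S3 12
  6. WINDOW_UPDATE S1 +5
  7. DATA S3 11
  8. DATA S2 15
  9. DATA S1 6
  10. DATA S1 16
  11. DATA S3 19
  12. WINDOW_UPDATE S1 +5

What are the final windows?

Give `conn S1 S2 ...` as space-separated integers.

Answer: -39 36 15 -11

Derivation:
Op 1: conn=35 S1=48 S2=35 S3=48 blocked=[]
Op 2: conn=18 S1=48 S2=35 S3=31 blocked=[]
Op 3: conn=45 S1=48 S2=35 S3=31 blocked=[]
Op 4: conn=40 S1=48 S2=30 S3=31 blocked=[]
Op 5: conn=28 S1=48 S2=30 S3=19 blocked=[]
Op 6: conn=28 S1=53 S2=30 S3=19 blocked=[]
Op 7: conn=17 S1=53 S2=30 S3=8 blocked=[]
Op 8: conn=2 S1=53 S2=15 S3=8 blocked=[]
Op 9: conn=-4 S1=47 S2=15 S3=8 blocked=[1, 2, 3]
Op 10: conn=-20 S1=31 S2=15 S3=8 blocked=[1, 2, 3]
Op 11: conn=-39 S1=31 S2=15 S3=-11 blocked=[1, 2, 3]
Op 12: conn=-39 S1=36 S2=15 S3=-11 blocked=[1, 2, 3]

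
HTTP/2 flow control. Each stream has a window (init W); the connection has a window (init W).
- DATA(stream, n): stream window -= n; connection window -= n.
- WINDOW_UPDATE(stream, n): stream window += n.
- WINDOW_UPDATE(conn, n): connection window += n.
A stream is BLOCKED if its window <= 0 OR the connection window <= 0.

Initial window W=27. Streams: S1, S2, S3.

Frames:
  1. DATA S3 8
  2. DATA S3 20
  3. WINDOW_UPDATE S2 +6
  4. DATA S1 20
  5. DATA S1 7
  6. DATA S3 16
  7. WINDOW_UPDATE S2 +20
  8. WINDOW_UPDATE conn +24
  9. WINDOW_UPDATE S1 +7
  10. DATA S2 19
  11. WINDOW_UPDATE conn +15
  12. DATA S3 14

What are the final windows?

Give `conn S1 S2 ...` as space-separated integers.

Op 1: conn=19 S1=27 S2=27 S3=19 blocked=[]
Op 2: conn=-1 S1=27 S2=27 S3=-1 blocked=[1, 2, 3]
Op 3: conn=-1 S1=27 S2=33 S3=-1 blocked=[1, 2, 3]
Op 4: conn=-21 S1=7 S2=33 S3=-1 blocked=[1, 2, 3]
Op 5: conn=-28 S1=0 S2=33 S3=-1 blocked=[1, 2, 3]
Op 6: conn=-44 S1=0 S2=33 S3=-17 blocked=[1, 2, 3]
Op 7: conn=-44 S1=0 S2=53 S3=-17 blocked=[1, 2, 3]
Op 8: conn=-20 S1=0 S2=53 S3=-17 blocked=[1, 2, 3]
Op 9: conn=-20 S1=7 S2=53 S3=-17 blocked=[1, 2, 3]
Op 10: conn=-39 S1=7 S2=34 S3=-17 blocked=[1, 2, 3]
Op 11: conn=-24 S1=7 S2=34 S3=-17 blocked=[1, 2, 3]
Op 12: conn=-38 S1=7 S2=34 S3=-31 blocked=[1, 2, 3]

Answer: -38 7 34 -31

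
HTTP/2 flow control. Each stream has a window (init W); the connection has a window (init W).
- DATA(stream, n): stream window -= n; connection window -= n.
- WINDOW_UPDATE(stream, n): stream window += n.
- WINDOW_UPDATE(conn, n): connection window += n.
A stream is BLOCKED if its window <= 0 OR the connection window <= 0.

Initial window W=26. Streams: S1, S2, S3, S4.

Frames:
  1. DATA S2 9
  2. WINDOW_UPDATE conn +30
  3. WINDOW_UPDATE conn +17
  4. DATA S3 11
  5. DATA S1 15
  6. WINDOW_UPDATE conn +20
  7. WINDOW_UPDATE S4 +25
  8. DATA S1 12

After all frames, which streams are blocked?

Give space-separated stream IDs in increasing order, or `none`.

Answer: S1

Derivation:
Op 1: conn=17 S1=26 S2=17 S3=26 S4=26 blocked=[]
Op 2: conn=47 S1=26 S2=17 S3=26 S4=26 blocked=[]
Op 3: conn=64 S1=26 S2=17 S3=26 S4=26 blocked=[]
Op 4: conn=53 S1=26 S2=17 S3=15 S4=26 blocked=[]
Op 5: conn=38 S1=11 S2=17 S3=15 S4=26 blocked=[]
Op 6: conn=58 S1=11 S2=17 S3=15 S4=26 blocked=[]
Op 7: conn=58 S1=11 S2=17 S3=15 S4=51 blocked=[]
Op 8: conn=46 S1=-1 S2=17 S3=15 S4=51 blocked=[1]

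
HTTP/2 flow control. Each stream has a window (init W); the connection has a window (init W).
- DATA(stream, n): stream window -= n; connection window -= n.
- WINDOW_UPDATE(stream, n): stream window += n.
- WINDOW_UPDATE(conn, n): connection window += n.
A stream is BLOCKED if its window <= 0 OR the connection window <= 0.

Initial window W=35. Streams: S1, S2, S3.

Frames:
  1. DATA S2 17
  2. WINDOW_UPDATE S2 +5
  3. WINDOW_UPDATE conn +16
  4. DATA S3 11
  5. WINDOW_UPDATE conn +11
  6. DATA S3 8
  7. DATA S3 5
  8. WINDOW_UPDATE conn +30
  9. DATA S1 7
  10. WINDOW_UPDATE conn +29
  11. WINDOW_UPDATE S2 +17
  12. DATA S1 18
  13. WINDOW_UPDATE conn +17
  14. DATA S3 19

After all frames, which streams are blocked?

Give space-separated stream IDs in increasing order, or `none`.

Answer: S3

Derivation:
Op 1: conn=18 S1=35 S2=18 S3=35 blocked=[]
Op 2: conn=18 S1=35 S2=23 S3=35 blocked=[]
Op 3: conn=34 S1=35 S2=23 S3=35 blocked=[]
Op 4: conn=23 S1=35 S2=23 S3=24 blocked=[]
Op 5: conn=34 S1=35 S2=23 S3=24 blocked=[]
Op 6: conn=26 S1=35 S2=23 S3=16 blocked=[]
Op 7: conn=21 S1=35 S2=23 S3=11 blocked=[]
Op 8: conn=51 S1=35 S2=23 S3=11 blocked=[]
Op 9: conn=44 S1=28 S2=23 S3=11 blocked=[]
Op 10: conn=73 S1=28 S2=23 S3=11 blocked=[]
Op 11: conn=73 S1=28 S2=40 S3=11 blocked=[]
Op 12: conn=55 S1=10 S2=40 S3=11 blocked=[]
Op 13: conn=72 S1=10 S2=40 S3=11 blocked=[]
Op 14: conn=53 S1=10 S2=40 S3=-8 blocked=[3]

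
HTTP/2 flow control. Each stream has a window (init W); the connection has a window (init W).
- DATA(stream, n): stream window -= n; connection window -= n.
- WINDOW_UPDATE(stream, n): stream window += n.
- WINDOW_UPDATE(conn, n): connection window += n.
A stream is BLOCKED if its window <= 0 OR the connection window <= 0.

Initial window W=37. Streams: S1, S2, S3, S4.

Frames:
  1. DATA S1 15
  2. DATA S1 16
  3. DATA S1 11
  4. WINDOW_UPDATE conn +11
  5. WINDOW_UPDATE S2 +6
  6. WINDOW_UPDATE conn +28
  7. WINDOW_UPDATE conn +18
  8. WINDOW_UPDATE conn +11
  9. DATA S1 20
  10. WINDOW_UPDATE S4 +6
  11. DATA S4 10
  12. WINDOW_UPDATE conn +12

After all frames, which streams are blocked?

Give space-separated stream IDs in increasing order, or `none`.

Answer: S1

Derivation:
Op 1: conn=22 S1=22 S2=37 S3=37 S4=37 blocked=[]
Op 2: conn=6 S1=6 S2=37 S3=37 S4=37 blocked=[]
Op 3: conn=-5 S1=-5 S2=37 S3=37 S4=37 blocked=[1, 2, 3, 4]
Op 4: conn=6 S1=-5 S2=37 S3=37 S4=37 blocked=[1]
Op 5: conn=6 S1=-5 S2=43 S3=37 S4=37 blocked=[1]
Op 6: conn=34 S1=-5 S2=43 S3=37 S4=37 blocked=[1]
Op 7: conn=52 S1=-5 S2=43 S3=37 S4=37 blocked=[1]
Op 8: conn=63 S1=-5 S2=43 S3=37 S4=37 blocked=[1]
Op 9: conn=43 S1=-25 S2=43 S3=37 S4=37 blocked=[1]
Op 10: conn=43 S1=-25 S2=43 S3=37 S4=43 blocked=[1]
Op 11: conn=33 S1=-25 S2=43 S3=37 S4=33 blocked=[1]
Op 12: conn=45 S1=-25 S2=43 S3=37 S4=33 blocked=[1]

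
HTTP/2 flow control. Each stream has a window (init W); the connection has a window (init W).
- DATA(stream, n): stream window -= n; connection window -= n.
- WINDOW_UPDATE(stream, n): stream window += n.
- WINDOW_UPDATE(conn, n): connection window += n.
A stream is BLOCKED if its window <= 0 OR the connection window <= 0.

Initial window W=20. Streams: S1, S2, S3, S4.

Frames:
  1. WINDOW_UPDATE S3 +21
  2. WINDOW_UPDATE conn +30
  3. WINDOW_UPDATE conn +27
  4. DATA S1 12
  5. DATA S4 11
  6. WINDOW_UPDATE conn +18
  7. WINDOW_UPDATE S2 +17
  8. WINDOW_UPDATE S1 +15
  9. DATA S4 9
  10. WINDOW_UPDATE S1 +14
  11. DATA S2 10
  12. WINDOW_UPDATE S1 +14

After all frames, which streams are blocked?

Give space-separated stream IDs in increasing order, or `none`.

Op 1: conn=20 S1=20 S2=20 S3=41 S4=20 blocked=[]
Op 2: conn=50 S1=20 S2=20 S3=41 S4=20 blocked=[]
Op 3: conn=77 S1=20 S2=20 S3=41 S4=20 blocked=[]
Op 4: conn=65 S1=8 S2=20 S3=41 S4=20 blocked=[]
Op 5: conn=54 S1=8 S2=20 S3=41 S4=9 blocked=[]
Op 6: conn=72 S1=8 S2=20 S3=41 S4=9 blocked=[]
Op 7: conn=72 S1=8 S2=37 S3=41 S4=9 blocked=[]
Op 8: conn=72 S1=23 S2=37 S3=41 S4=9 blocked=[]
Op 9: conn=63 S1=23 S2=37 S3=41 S4=0 blocked=[4]
Op 10: conn=63 S1=37 S2=37 S3=41 S4=0 blocked=[4]
Op 11: conn=53 S1=37 S2=27 S3=41 S4=0 blocked=[4]
Op 12: conn=53 S1=51 S2=27 S3=41 S4=0 blocked=[4]

Answer: S4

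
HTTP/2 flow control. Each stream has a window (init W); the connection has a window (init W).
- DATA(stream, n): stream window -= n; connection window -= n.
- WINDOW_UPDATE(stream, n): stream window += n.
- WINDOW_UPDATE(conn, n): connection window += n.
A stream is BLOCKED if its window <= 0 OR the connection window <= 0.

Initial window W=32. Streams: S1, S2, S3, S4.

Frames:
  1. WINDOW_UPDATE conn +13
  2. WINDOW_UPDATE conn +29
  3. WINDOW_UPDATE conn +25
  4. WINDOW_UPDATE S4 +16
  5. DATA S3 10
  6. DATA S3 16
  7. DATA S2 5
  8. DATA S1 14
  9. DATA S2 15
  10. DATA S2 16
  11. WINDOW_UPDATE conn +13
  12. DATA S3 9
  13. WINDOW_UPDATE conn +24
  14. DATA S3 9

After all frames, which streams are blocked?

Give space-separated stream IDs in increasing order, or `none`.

Answer: S2 S3

Derivation:
Op 1: conn=45 S1=32 S2=32 S3=32 S4=32 blocked=[]
Op 2: conn=74 S1=32 S2=32 S3=32 S4=32 blocked=[]
Op 3: conn=99 S1=32 S2=32 S3=32 S4=32 blocked=[]
Op 4: conn=99 S1=32 S2=32 S3=32 S4=48 blocked=[]
Op 5: conn=89 S1=32 S2=32 S3=22 S4=48 blocked=[]
Op 6: conn=73 S1=32 S2=32 S3=6 S4=48 blocked=[]
Op 7: conn=68 S1=32 S2=27 S3=6 S4=48 blocked=[]
Op 8: conn=54 S1=18 S2=27 S3=6 S4=48 blocked=[]
Op 9: conn=39 S1=18 S2=12 S3=6 S4=48 blocked=[]
Op 10: conn=23 S1=18 S2=-4 S3=6 S4=48 blocked=[2]
Op 11: conn=36 S1=18 S2=-4 S3=6 S4=48 blocked=[2]
Op 12: conn=27 S1=18 S2=-4 S3=-3 S4=48 blocked=[2, 3]
Op 13: conn=51 S1=18 S2=-4 S3=-3 S4=48 blocked=[2, 3]
Op 14: conn=42 S1=18 S2=-4 S3=-12 S4=48 blocked=[2, 3]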